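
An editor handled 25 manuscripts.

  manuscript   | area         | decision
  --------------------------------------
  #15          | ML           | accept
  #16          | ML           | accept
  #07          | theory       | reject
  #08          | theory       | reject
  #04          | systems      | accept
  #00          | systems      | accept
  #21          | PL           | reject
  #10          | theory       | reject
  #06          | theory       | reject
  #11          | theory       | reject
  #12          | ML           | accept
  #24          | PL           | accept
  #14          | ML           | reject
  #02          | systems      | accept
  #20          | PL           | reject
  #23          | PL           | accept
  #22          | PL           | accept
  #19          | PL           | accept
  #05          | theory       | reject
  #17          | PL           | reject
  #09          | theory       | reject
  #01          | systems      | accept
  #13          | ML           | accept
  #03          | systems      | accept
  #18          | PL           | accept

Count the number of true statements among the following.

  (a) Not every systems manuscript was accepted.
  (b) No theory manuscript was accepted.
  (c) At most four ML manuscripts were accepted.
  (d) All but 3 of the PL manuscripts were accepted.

3

(a) systems: |A| = 5, |A ∩ B| = 5; needs A ⊄ B (|A ∖ B| ≥ 1) — false.
(b) theory: |A| = 7, |A ∩ B| = 0; needs A ∩ B = ∅ (|A ∩ B| = 0) — true.
(c) ML: |A| = 5, |A ∩ B| = 4; needs |A ∩ B| ≤ 4 — true.
(d) PL: |A| = 8, |A ∩ B| = 5; needs |A ∖ B| = 3 — true.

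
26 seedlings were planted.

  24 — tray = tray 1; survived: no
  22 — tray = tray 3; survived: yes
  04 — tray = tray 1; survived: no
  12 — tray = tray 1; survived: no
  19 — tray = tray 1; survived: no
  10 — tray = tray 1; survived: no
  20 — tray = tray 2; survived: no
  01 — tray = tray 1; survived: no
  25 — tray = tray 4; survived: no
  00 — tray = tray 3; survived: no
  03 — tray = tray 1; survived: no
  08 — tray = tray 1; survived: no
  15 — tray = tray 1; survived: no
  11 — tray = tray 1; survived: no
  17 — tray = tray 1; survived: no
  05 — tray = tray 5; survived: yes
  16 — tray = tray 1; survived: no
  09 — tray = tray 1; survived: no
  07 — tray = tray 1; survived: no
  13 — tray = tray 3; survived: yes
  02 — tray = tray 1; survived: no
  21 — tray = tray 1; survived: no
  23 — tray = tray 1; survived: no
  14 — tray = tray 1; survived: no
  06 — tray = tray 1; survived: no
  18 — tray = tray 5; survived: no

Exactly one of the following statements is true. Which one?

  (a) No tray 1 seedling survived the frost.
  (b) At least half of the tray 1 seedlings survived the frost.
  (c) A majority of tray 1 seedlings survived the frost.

|A| = 19, |A ∩ B| = 0, |A ∖ B| = 19.
(a) requires A ∩ B = ∅ (|A ∩ B| = 0): true.
(b) requires |A ∩ B| ≥ |A ∖ B|: false.
(c) requires |A ∩ B| > |A ∖ B|: false.

(a)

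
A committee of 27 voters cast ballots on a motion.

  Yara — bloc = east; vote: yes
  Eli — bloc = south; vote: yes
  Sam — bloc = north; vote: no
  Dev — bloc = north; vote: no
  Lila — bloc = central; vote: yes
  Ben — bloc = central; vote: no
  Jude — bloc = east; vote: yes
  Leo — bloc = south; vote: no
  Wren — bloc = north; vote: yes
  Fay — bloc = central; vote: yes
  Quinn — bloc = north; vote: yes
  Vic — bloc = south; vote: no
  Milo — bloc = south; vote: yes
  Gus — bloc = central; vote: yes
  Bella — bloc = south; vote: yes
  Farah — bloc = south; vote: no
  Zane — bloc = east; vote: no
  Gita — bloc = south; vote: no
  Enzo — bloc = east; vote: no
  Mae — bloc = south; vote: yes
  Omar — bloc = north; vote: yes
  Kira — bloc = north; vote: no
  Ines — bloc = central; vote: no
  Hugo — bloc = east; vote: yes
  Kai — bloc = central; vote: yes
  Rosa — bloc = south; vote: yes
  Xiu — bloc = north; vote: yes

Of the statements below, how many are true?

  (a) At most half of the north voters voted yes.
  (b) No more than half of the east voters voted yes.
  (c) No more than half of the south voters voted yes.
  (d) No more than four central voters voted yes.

1

(a) north: |A| = 7, |A ∩ B| = 4; needs |A ∩ B| ≤ |A ∖ B| — false.
(b) east: |A| = 5, |A ∩ B| = 3; needs |A ∩ B| ≤ |A ∖ B| — false.
(c) south: |A| = 9, |A ∩ B| = 5; needs |A ∩ B| ≤ |A ∖ B| — false.
(d) central: |A| = 6, |A ∩ B| = 4; needs |A ∩ B| ≤ 4 — true.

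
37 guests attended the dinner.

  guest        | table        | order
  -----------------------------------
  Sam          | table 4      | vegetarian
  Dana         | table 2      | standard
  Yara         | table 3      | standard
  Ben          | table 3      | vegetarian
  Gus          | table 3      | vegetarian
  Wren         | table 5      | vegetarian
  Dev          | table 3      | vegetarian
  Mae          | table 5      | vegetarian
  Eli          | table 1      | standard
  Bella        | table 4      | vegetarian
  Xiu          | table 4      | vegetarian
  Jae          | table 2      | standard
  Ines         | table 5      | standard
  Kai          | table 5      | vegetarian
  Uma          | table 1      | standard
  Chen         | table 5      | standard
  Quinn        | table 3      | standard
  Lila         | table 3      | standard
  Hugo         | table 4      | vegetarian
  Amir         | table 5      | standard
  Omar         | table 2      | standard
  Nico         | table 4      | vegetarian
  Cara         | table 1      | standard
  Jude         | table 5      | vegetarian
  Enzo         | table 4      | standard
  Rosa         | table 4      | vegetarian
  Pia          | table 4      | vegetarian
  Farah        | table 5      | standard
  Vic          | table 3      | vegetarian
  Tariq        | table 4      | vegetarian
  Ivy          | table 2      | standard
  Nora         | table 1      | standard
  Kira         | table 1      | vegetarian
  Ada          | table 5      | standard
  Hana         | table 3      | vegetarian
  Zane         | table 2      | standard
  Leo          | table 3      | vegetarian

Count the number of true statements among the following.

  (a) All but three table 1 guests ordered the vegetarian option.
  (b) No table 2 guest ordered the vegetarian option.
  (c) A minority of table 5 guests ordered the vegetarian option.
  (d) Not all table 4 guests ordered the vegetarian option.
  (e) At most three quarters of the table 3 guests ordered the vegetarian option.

4

(a) table 1: |A| = 5, |A ∩ B| = 1; needs |A ∖ B| = 3 — false.
(b) table 2: |A| = 5, |A ∩ B| = 0; needs A ∩ B = ∅ (|A ∩ B| = 0) — true.
(c) table 5: |A| = 9, |A ∩ B| = 4; needs |A ∩ B| < |A ∖ B| — true.
(d) table 4: |A| = 9, |A ∩ B| = 8; needs A ⊄ B (|A ∖ B| ≥ 1) — true.
(e) table 3: |A| = 9, |A ∩ B| = 6; needs |A ∩ B| / |A| ≤ 3/4 — true.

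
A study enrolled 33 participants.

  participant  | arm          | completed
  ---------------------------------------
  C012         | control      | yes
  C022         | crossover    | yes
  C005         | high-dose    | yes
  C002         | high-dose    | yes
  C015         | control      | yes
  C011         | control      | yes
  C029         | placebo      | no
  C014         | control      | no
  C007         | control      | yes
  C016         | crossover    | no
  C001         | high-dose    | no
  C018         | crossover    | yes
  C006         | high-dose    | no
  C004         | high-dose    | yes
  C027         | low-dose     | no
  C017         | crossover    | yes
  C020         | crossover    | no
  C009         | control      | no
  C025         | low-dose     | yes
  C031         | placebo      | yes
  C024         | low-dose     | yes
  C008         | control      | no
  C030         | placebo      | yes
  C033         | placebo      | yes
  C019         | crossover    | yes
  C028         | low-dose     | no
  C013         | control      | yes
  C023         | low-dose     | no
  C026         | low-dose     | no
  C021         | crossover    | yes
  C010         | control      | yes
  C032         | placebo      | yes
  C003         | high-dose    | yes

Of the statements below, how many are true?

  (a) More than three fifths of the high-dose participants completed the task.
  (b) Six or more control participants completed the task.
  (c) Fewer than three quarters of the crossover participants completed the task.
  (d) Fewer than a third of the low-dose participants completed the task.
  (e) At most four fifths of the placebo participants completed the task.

(a) high-dose: |A| = 6, |A ∩ B| = 4; needs |A ∩ B| / |A| > 3/5 — true.
(b) control: |A| = 9, |A ∩ B| = 6; needs |A ∩ B| ≥ 6 — true.
(c) crossover: |A| = 7, |A ∩ B| = 5; needs |A ∩ B| / |A| < 3/4 — true.
(d) low-dose: |A| = 6, |A ∩ B| = 2; needs |A ∩ B| / |A| < 1/3 — false.
(e) placebo: |A| = 5, |A ∩ B| = 4; needs |A ∩ B| / |A| ≤ 4/5 — true.

4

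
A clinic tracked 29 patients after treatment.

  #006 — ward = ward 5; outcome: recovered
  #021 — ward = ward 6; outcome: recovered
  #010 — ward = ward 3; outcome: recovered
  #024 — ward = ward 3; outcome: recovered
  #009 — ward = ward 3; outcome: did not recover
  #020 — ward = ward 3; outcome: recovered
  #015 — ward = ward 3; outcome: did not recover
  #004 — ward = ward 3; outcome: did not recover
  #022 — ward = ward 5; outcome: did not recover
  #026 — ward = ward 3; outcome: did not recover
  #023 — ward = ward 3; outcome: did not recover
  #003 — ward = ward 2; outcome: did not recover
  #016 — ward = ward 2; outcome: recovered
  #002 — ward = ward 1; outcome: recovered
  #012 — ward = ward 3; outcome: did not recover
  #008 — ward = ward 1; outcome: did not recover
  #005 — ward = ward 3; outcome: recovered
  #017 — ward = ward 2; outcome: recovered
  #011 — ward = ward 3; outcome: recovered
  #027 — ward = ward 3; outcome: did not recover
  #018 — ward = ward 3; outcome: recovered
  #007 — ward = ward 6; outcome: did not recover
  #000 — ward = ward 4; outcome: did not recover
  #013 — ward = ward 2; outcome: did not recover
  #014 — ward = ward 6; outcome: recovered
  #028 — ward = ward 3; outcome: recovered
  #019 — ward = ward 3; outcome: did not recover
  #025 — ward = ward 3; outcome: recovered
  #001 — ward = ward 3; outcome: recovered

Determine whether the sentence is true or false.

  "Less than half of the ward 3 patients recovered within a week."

False

Truth condition: |A ∩ B| < |A ∖ B|.
|A| = 17, |A ∩ B| = 9, |A ∖ B| = 8.
9 > 8, so the statement is false.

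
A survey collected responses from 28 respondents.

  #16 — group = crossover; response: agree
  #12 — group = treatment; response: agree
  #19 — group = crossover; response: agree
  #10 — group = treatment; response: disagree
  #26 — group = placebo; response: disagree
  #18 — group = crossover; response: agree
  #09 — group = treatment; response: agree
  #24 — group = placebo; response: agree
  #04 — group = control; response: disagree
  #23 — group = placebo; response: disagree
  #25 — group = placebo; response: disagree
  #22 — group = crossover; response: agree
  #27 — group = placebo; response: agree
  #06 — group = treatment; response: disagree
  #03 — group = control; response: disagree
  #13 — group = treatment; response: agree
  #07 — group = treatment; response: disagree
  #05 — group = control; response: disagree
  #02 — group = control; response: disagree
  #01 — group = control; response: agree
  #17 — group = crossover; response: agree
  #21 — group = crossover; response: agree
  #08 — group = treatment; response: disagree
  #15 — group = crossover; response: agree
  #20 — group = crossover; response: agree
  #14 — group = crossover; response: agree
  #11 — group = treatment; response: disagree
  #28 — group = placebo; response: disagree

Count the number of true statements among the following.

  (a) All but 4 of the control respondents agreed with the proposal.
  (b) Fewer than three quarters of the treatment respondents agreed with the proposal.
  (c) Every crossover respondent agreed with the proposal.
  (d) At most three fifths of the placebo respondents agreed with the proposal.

(a) control: |A| = 5, |A ∩ B| = 1; needs |A ∖ B| = 4 — true.
(b) treatment: |A| = 8, |A ∩ B| = 3; needs |A ∩ B| / |A| < 3/4 — true.
(c) crossover: |A| = 9, |A ∩ B| = 9; needs A ⊆ B, i.e. every element of A is in B (|A ∖ B| = 0) — true.
(d) placebo: |A| = 6, |A ∩ B| = 2; needs |A ∩ B| / |A| ≤ 3/5 — true.

4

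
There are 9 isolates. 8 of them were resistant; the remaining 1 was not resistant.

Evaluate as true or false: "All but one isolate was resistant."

Truth condition: |A ∖ B| = 1.
|A| = 9, |A ∩ B| = 8, |A ∖ B| = 1.
|A ∖ B| = 1, so the statement is true.

True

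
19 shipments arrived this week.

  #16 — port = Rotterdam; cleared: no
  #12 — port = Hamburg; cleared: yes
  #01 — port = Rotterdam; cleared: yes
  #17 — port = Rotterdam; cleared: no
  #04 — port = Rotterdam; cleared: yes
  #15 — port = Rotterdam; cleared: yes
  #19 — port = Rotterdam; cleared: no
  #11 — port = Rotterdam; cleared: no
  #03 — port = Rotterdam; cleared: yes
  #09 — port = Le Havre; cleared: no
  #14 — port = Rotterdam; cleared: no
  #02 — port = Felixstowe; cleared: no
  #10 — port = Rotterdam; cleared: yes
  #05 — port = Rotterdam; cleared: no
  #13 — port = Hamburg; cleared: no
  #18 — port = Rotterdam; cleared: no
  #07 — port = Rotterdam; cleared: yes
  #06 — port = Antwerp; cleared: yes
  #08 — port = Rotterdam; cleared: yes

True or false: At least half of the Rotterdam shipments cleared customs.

'At least half of the Rotterdam shipments cleared customs' holds iff |A ∩ B| ≥ |A ∖ B|.
A (the restrictor) = {#16, #01, #17, #04, #15, #19, #11, #03, #14, #10, #05, #18, #07, #08}, |A| = 14.
A ∩ B = {#01, #04, #15, #03, #10, #07, #08}, so |A ∩ B| = 7.
A ∖ B = {#16, #17, #19, #11, #14, #05, #18}, so |A ∖ B| = 7.
7 = 7, so the statement is true.

True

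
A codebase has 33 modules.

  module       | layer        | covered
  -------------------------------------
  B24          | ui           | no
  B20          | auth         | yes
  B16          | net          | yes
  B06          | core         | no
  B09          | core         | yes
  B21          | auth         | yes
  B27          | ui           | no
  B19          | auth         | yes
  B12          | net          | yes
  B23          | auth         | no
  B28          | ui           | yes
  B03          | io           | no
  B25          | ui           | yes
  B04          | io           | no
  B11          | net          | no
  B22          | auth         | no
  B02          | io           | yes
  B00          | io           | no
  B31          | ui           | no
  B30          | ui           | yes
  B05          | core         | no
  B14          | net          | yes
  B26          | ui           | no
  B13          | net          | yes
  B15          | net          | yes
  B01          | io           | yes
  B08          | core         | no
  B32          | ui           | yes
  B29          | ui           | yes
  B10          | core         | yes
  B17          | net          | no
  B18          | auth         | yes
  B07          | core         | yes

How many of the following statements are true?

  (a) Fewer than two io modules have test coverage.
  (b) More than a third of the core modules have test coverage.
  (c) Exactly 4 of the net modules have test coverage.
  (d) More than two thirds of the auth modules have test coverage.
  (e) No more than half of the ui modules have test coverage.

(a) io: |A| = 5, |A ∩ B| = 2; needs |A ∩ B| < 2 — false.
(b) core: |A| = 6, |A ∩ B| = 3; needs |A ∩ B| / |A| > 1/3 — true.
(c) net: |A| = 7, |A ∩ B| = 5; needs |A ∩ B| = 4 — false.
(d) auth: |A| = 6, |A ∩ B| = 4; needs |A ∩ B| / |A| > 2/3 — false.
(e) ui: |A| = 9, |A ∩ B| = 5; needs |A ∩ B| ≤ |A ∖ B| — false.

1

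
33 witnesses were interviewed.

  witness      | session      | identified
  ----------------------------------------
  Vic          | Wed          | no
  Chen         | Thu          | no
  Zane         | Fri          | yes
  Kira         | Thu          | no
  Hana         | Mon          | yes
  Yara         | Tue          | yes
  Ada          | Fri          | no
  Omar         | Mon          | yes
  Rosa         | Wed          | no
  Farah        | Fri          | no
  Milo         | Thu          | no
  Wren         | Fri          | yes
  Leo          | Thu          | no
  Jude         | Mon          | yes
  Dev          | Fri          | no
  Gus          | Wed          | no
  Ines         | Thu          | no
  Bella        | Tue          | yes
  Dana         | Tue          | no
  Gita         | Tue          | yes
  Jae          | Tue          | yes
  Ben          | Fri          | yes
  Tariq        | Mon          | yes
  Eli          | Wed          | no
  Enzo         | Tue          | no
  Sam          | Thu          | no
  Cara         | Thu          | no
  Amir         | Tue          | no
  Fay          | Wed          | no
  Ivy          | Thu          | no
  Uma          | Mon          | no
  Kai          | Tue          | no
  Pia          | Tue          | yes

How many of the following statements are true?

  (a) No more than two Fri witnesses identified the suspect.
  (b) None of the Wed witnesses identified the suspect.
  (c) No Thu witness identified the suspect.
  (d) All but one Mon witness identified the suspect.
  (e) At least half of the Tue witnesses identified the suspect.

4

(a) Fri: |A| = 6, |A ∩ B| = 3; needs |A ∩ B| ≤ 2 — false.
(b) Wed: |A| = 5, |A ∩ B| = 0; needs A ∩ B = ∅ (|A ∩ B| = 0) — true.
(c) Thu: |A| = 8, |A ∩ B| = 0; needs A ∩ B = ∅ (|A ∩ B| = 0) — true.
(d) Mon: |A| = 5, |A ∩ B| = 4; needs |A ∖ B| = 1 — true.
(e) Tue: |A| = 9, |A ∩ B| = 5; needs |A ∩ B| ≥ |A ∖ B| — true.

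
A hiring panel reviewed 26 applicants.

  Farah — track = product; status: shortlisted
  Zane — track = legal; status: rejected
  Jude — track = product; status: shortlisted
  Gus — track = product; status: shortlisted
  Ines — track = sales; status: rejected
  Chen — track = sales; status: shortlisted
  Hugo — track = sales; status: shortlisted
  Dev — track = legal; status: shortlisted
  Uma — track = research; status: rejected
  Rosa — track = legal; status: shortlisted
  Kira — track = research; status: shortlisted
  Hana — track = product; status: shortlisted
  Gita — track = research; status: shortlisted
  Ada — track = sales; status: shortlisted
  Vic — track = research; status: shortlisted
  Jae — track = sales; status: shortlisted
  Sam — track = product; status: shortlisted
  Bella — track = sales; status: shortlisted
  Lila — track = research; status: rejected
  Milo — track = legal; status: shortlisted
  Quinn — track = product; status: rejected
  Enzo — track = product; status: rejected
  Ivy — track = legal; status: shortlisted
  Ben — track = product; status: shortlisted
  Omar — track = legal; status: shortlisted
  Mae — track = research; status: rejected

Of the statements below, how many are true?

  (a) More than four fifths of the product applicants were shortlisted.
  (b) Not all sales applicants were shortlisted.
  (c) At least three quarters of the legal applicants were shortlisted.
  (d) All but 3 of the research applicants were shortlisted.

(a) product: |A| = 8, |A ∩ B| = 6; needs |A ∩ B| / |A| > 4/5 — false.
(b) sales: |A| = 6, |A ∩ B| = 5; needs A ⊄ B (|A ∖ B| ≥ 1) — true.
(c) legal: |A| = 6, |A ∩ B| = 5; needs |A ∩ B| / |A| ≥ 3/4 — true.
(d) research: |A| = 6, |A ∩ B| = 3; needs |A ∖ B| = 3 — true.

3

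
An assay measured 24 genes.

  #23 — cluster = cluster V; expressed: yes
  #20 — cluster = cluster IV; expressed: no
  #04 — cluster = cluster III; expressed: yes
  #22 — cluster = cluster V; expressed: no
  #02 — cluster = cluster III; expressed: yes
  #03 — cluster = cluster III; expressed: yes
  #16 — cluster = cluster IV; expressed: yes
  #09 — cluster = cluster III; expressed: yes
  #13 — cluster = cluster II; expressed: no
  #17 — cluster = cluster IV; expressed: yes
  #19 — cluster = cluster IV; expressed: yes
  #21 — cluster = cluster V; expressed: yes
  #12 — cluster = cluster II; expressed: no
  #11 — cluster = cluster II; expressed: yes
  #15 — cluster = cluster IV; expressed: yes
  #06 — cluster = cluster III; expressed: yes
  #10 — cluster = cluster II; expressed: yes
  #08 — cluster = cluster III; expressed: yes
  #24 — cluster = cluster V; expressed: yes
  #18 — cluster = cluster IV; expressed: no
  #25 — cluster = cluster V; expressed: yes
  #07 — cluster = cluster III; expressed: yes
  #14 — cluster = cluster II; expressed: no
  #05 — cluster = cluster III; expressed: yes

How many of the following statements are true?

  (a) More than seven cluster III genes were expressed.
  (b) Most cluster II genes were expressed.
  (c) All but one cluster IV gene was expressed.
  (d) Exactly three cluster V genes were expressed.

(a) cluster III: |A| = 8, |A ∩ B| = 8; needs |A ∩ B| > 7 — true.
(b) cluster II: |A| = 5, |A ∩ B| = 2; needs |A ∩ B| > |A ∖ B| — false.
(c) cluster IV: |A| = 6, |A ∩ B| = 4; needs |A ∖ B| = 1 — false.
(d) cluster V: |A| = 5, |A ∩ B| = 4; needs |A ∩ B| = 3 — false.

1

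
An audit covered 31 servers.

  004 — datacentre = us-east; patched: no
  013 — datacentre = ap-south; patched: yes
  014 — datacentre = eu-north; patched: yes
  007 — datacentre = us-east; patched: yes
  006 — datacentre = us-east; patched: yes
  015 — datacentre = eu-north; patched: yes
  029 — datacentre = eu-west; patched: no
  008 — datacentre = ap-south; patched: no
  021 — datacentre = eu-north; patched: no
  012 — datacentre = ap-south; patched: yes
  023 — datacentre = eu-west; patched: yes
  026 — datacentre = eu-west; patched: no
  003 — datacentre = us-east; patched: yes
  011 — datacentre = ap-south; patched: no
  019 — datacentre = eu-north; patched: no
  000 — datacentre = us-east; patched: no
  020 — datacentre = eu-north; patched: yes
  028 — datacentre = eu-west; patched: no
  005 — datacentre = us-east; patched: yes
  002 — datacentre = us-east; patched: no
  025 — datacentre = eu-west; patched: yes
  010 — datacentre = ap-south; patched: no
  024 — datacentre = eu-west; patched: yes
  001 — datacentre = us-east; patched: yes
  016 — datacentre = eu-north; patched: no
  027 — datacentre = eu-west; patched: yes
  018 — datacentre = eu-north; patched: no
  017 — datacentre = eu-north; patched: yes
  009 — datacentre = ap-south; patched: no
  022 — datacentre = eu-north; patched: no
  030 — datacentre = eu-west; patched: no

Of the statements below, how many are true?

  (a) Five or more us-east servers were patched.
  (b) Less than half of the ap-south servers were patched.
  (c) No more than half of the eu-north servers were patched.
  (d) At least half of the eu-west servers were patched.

4

(a) us-east: |A| = 8, |A ∩ B| = 5; needs |A ∩ B| ≥ 5 — true.
(b) ap-south: |A| = 6, |A ∩ B| = 2; needs |A ∩ B| < |A ∖ B| — true.
(c) eu-north: |A| = 9, |A ∩ B| = 4; needs |A ∩ B| ≤ |A ∖ B| — true.
(d) eu-west: |A| = 8, |A ∩ B| = 4; needs |A ∩ B| ≥ |A ∖ B| — true.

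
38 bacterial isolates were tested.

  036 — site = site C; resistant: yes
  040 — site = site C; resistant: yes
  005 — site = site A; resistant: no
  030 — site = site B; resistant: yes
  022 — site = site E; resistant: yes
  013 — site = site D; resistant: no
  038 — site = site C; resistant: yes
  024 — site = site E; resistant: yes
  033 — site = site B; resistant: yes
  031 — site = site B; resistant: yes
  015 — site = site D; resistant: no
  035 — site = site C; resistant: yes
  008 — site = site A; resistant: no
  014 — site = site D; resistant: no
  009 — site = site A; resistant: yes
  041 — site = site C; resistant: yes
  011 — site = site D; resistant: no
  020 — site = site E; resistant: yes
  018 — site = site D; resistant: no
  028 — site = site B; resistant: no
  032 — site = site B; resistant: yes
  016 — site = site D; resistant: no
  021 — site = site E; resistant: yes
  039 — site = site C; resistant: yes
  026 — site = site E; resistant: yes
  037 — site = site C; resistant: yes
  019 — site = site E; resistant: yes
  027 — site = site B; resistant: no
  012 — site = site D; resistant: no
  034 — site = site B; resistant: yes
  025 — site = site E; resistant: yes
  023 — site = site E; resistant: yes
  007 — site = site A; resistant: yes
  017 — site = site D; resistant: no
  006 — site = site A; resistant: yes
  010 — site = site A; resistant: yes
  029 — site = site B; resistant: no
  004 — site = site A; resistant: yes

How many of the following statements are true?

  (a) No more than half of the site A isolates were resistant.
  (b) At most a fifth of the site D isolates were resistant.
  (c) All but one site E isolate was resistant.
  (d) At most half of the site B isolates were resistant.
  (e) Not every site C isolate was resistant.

(a) site A: |A| = 7, |A ∩ B| = 5; needs |A ∩ B| ≤ |A ∖ B| — false.
(b) site D: |A| = 8, |A ∩ B| = 0; needs |A ∩ B| / |A| ≤ 1/5 — true.
(c) site E: |A| = 8, |A ∩ B| = 8; needs |A ∖ B| = 1 — false.
(d) site B: |A| = 8, |A ∩ B| = 5; needs |A ∩ B| ≤ |A ∖ B| — false.
(e) site C: |A| = 7, |A ∩ B| = 7; needs A ⊄ B (|A ∖ B| ≥ 1) — false.

1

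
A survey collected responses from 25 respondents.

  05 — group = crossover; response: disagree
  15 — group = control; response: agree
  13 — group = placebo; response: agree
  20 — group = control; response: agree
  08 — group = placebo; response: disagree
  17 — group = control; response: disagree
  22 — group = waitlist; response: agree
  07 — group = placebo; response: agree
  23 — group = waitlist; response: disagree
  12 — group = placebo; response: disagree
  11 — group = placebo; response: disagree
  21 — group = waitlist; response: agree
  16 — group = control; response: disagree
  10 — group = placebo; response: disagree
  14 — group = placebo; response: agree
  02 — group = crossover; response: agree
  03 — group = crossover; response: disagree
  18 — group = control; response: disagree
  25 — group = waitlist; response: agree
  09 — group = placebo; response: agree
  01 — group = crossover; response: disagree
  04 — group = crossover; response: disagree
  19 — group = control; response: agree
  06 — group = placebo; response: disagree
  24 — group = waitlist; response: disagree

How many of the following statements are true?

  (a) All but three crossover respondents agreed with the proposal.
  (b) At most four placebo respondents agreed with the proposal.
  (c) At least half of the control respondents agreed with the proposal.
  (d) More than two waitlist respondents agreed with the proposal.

(a) crossover: |A| = 5, |A ∩ B| = 1; needs |A ∖ B| = 3 — false.
(b) placebo: |A| = 9, |A ∩ B| = 4; needs |A ∩ B| ≤ 4 — true.
(c) control: |A| = 6, |A ∩ B| = 3; needs |A ∩ B| ≥ |A ∖ B| — true.
(d) waitlist: |A| = 5, |A ∩ B| = 3; needs |A ∩ B| > 2 — true.

3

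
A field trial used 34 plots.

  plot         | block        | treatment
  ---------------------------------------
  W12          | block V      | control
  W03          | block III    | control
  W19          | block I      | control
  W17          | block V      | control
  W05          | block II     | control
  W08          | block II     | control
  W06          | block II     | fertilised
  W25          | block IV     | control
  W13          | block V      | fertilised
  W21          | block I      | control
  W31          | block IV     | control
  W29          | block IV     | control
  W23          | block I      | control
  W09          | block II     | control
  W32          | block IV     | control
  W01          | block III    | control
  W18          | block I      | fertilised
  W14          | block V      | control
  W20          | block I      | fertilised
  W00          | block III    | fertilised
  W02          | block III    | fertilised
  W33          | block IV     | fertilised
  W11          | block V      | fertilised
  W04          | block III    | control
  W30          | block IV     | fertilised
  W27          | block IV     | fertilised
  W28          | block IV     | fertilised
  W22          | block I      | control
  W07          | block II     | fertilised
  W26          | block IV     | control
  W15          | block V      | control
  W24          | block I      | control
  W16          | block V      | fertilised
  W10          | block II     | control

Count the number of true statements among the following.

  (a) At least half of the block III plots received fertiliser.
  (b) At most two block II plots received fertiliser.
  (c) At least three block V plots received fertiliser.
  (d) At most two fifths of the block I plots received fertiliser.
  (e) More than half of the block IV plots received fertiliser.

(a) block III: |A| = 5, |A ∩ B| = 2; needs |A ∩ B| ≥ |A ∖ B| — false.
(b) block II: |A| = 6, |A ∩ B| = 2; needs |A ∩ B| ≤ 2 — true.
(c) block V: |A| = 7, |A ∩ B| = 3; needs |A ∩ B| ≥ 3 — true.
(d) block I: |A| = 7, |A ∩ B| = 2; needs |A ∩ B| / |A| ≤ 2/5 — true.
(e) block IV: |A| = 9, |A ∩ B| = 4; needs |A ∩ B| > |A ∖ B| — false.

3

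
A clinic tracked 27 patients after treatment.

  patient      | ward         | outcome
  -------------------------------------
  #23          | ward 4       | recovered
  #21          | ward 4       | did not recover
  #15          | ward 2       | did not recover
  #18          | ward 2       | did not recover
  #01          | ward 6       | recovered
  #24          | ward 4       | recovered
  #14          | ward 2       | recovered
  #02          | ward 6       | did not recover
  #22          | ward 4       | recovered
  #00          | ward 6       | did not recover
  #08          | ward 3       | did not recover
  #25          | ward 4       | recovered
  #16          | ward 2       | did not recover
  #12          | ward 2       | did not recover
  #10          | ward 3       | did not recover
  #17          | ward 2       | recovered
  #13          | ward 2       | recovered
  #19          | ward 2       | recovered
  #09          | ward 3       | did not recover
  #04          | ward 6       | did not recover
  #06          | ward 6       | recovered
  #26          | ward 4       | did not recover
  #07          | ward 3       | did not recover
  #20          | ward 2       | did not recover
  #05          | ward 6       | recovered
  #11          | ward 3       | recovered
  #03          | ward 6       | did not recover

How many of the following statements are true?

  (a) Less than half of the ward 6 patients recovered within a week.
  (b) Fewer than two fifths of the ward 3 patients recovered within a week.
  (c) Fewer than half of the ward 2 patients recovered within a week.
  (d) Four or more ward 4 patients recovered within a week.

(a) ward 6: |A| = 7, |A ∩ B| = 3; needs |A ∩ B| < |A ∖ B| — true.
(b) ward 3: |A| = 5, |A ∩ B| = 1; needs |A ∩ B| / |A| < 2/5 — true.
(c) ward 2: |A| = 9, |A ∩ B| = 4; needs |A ∩ B| < |A ∖ B| — true.
(d) ward 4: |A| = 6, |A ∩ B| = 4; needs |A ∩ B| ≥ 4 — true.

4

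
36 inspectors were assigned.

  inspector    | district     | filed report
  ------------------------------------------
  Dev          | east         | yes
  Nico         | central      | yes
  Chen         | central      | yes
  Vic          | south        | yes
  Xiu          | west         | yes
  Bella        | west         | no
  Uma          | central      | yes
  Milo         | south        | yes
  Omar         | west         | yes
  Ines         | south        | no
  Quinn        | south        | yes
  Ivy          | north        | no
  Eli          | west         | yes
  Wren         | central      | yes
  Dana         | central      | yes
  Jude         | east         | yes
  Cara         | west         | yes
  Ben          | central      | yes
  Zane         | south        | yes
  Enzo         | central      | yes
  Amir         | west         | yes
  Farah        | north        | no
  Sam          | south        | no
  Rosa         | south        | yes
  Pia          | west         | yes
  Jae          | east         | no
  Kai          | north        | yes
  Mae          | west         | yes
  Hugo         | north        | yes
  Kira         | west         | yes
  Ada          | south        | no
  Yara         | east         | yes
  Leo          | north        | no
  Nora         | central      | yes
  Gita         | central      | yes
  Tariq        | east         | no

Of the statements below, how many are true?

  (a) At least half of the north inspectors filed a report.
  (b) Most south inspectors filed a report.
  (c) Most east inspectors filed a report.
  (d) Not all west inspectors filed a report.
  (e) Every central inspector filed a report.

4

(a) north: |A| = 5, |A ∩ B| = 2; needs |A ∩ B| ≥ |A ∖ B| — false.
(b) south: |A| = 8, |A ∩ B| = 5; needs |A ∩ B| > |A ∖ B| — true.
(c) east: |A| = 5, |A ∩ B| = 3; needs |A ∩ B| > |A ∖ B| — true.
(d) west: |A| = 9, |A ∩ B| = 8; needs A ⊄ B (|A ∖ B| ≥ 1) — true.
(e) central: |A| = 9, |A ∩ B| = 9; needs A ⊆ B, i.e. every element of A is in B (|A ∖ B| = 0) — true.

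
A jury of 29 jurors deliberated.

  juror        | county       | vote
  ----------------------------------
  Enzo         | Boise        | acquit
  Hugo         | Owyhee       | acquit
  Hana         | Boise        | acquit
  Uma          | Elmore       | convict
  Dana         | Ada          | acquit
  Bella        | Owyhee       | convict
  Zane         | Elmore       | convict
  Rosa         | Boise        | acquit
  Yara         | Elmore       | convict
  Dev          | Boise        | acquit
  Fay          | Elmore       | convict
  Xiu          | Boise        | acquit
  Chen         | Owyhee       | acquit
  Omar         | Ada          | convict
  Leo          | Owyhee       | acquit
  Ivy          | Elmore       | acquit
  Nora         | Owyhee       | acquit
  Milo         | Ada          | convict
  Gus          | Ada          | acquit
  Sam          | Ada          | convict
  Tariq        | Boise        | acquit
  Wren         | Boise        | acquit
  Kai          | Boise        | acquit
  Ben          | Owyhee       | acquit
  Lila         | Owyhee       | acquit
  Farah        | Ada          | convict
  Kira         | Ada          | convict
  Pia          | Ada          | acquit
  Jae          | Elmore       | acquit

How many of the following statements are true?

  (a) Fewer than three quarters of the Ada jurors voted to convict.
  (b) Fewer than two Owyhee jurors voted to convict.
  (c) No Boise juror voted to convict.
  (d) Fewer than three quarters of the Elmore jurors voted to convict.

(a) Ada: |A| = 8, |A ∩ B| = 5; needs |A ∩ B| / |A| < 3/4 — true.
(b) Owyhee: |A| = 7, |A ∩ B| = 1; needs |A ∩ B| < 2 — true.
(c) Boise: |A| = 8, |A ∩ B| = 0; needs A ∩ B = ∅ (|A ∩ B| = 0) — true.
(d) Elmore: |A| = 6, |A ∩ B| = 4; needs |A ∩ B| / |A| < 3/4 — true.

4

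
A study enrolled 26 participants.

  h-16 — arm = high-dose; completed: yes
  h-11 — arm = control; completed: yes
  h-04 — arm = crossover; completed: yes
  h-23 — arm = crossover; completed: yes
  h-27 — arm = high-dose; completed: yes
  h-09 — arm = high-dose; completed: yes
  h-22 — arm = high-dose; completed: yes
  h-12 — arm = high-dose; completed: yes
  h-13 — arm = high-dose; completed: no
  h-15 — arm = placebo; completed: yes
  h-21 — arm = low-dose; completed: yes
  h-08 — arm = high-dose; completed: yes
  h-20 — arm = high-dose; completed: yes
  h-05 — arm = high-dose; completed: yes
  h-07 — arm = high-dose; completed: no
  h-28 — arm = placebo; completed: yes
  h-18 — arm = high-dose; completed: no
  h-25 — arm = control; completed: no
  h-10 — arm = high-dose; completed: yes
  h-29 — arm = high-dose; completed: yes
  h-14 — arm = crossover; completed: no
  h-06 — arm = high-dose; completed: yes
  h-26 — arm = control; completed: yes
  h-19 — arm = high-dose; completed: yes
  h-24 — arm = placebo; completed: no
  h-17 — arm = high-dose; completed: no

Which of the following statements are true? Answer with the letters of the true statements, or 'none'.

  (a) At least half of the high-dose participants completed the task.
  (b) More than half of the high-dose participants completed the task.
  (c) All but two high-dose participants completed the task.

|A| = 16, |A ∩ B| = 12, |A ∖ B| = 4.
(a) |A ∩ B| ≥ |A ∖ B|: holds.
(b) |A ∩ B| > |A ∖ B|: holds.
(c) |A ∖ B| = 2: fails.

(a), (b)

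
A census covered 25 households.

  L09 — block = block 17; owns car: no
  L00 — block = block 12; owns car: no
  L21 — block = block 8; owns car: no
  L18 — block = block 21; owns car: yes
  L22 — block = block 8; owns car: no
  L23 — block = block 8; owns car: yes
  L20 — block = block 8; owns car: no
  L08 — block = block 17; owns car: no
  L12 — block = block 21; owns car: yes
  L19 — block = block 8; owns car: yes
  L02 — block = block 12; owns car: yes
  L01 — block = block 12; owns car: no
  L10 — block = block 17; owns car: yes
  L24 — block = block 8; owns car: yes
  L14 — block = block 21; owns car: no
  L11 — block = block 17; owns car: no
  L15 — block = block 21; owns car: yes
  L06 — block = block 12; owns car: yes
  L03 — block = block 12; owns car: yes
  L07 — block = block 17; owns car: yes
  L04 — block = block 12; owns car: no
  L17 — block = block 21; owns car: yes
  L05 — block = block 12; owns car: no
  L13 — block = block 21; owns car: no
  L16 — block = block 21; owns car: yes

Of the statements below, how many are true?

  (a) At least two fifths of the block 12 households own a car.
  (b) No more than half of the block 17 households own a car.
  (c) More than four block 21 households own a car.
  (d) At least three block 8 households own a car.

4

(a) block 12: |A| = 7, |A ∩ B| = 3; needs |A ∩ B| / |A| ≥ 2/5 — true.
(b) block 17: |A| = 5, |A ∩ B| = 2; needs |A ∩ B| ≤ |A ∖ B| — true.
(c) block 21: |A| = 7, |A ∩ B| = 5; needs |A ∩ B| > 4 — true.
(d) block 8: |A| = 6, |A ∩ B| = 3; needs |A ∩ B| ≥ 3 — true.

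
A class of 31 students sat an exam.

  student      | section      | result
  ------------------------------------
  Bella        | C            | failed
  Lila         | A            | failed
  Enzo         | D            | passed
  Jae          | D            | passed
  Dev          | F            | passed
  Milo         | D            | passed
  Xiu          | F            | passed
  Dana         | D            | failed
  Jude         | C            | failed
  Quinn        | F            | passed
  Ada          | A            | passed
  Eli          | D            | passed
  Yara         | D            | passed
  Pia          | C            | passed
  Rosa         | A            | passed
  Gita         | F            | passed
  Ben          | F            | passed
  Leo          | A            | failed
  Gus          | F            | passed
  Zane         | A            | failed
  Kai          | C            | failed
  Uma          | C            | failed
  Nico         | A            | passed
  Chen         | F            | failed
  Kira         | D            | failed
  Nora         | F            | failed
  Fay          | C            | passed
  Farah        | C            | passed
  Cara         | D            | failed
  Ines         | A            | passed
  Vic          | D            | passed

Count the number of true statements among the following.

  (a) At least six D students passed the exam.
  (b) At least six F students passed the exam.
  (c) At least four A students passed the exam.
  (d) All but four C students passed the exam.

(a) D: |A| = 9, |A ∩ B| = 6; needs |A ∩ B| ≥ 6 — true.
(b) F: |A| = 8, |A ∩ B| = 6; needs |A ∩ B| ≥ 6 — true.
(c) A: |A| = 7, |A ∩ B| = 4; needs |A ∩ B| ≥ 4 — true.
(d) C: |A| = 7, |A ∩ B| = 3; needs |A ∖ B| = 4 — true.

4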